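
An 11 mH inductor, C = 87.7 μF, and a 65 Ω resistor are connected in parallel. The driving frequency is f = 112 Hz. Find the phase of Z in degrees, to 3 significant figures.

77.2°

ω = 2πf = 703.7 rad/s
X_L = ωL = 7.74 Ω
X_C = 1/(ωC) = 16.2 Ω
Parallel: admittances add. Y = 1/R + 1/(jωL) + jωC
Y = (0.0154 − j0.0675) S
|Y| = 0.0692 S → |Z| = 1/|Y| = 14.5 Ω, ∠Z = −∠Y = 77.2°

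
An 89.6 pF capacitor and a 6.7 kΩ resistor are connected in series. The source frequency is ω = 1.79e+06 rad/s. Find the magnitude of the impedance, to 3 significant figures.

X_C = 1/(ωC) = 6240 Ω
Z = 6700 − j6240 Ω
|Z| = √(6700² + 6240²) = 9150 Ω

9150 Ω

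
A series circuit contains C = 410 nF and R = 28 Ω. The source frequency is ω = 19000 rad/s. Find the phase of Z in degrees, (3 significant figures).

X_C = 1/(ωC) = 128 Ω
Z = 28.0 − j128 Ω
|Z| = √(28.0² + 128²) = 131 Ω
∠Z = arctan(-128/28.0) = -77.7°

-77.7°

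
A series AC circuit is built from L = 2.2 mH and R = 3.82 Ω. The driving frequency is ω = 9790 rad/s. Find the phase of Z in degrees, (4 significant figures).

X_L = ωL = 21.54 Ω
Z = 3.820 + j21.54 Ω
|Z| = √(3.820² + 21.54²) = 21.87 Ω
∠Z = arctan(21.54/3.820) = 79.94°

79.94°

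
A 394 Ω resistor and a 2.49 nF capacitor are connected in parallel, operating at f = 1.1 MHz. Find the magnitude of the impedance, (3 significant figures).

ω = 2πf = 6.912e+06 rad/s
X_C = 1/(ωC) = 58.1 Ω
Parallel: admittances add. Y = 1/R + jωC
Y = (0.00254 + j0.0172) S
|Y| = 0.0174 S → |Z| = 1/|Y| = 57.5 Ω, ∠Z = −∠Y = -81.6°

57.5 Ω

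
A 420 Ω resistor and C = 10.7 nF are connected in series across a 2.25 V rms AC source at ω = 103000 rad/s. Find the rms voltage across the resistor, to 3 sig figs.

0.945 V

X_C = 1/(ωC) = 907 Ω
Z = 420 − j907 Ω
|Z| = √(420² + 907²) = 1000 Ω
I = V/|Z| = 2.25 mA
V_R = I·|Z_R| = 0.00225 × 420 = 0.945 V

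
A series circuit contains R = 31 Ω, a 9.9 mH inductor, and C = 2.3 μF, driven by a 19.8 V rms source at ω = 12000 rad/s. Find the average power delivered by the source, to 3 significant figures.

X_L = ωL = 119 Ω
X_C = 1/(ωC) = 36.2 Ω
Net reactance X = X_L − X_C = 82.6 Ω
Z = 31.0 + j82.6 Ω
|Z| = √(31.0² + 82.6²) = 88.2 Ω
∠Z = arctan(82.6/31.0) = 69.4°
I = V/|Z| = 225 mA
P = VI cos φ = 19.8 × 0.225 × cos(69.4°) = 1.56 W

1.56 W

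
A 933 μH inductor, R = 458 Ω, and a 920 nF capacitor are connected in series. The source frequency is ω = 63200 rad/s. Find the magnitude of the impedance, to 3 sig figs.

X_L = ωL = 59.0 Ω
X_C = 1/(ωC) = 17.2 Ω
Net reactance X = X_L − X_C = 41.8 Ω
Z = 458 + j41.8 Ω
|Z| = √(458² + 41.8²) = 460 Ω

460 Ω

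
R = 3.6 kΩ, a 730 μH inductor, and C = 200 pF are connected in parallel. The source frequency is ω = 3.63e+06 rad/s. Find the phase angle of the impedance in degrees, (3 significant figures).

-51.5°

X_L = ωL = 2650 Ω
X_C = 1/(ωC) = 1380 Ω
Parallel: admittances add. Y = 1/R + 1/(jωL) + jωC
Y = (0.000278 + j0.000349) S
|Y| = 0.000446 S → |Z| = 1/|Y| = 2240 Ω, ∠Z = −∠Y = -51.5°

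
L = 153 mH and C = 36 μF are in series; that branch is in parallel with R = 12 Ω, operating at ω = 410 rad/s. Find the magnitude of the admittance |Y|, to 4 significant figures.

215.9 mS

X_L = ωL = 62.73 Ω
X_C = 1/(ωC) = 67.75 Ω
Branch 1: Z₁ = R = 12.00 Ω
Branch 2 (series LC): Z₂ = j(X_L − X_C) = −j5.021 Ω
Parallel: Z = Z₁Z₂/(Z₁+Z₂), |Z| = 4.632 Ω, ∠Z = -67.30°
|Y| = 1/|Z| = 215.9 mS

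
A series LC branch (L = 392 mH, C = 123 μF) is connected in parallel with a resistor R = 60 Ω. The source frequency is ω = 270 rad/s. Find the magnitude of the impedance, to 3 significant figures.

X_L = ωL = 106 Ω
X_C = 1/(ωC) = 30.1 Ω
Branch 1: Z₁ = R = 60.0 Ω
Branch 2 (series LC): Z₂ = j(X_L − X_C) = j75.7 Ω
Parallel: Z = Z₁Z₂/(Z₁+Z₂), |Z| = 47.0 Ω, ∠Z = 38.4°

47.0 Ω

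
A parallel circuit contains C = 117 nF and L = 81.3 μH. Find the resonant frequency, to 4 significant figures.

51.60 kHz

ω₀ = 1/√(LC) = 1/√(8.13e-05 × 1.17e-07) = 324200 rad/s
f₀ = ω₀/(2π) = 51.60 kHz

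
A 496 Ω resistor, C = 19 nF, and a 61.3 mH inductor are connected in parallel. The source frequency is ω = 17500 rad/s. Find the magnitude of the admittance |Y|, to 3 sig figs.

X_L = ωL = 1070 Ω
X_C = 1/(ωC) = 3010 Ω
Parallel: admittances add. Y = 1/R + 1/(jωL) + jωC
Y = (0.00202 − j0.000600) S
|Y| = 0.00210 S → |Z| = 1/|Y| = 475 Ω, ∠Z = −∠Y = 16.6°

2.10 mS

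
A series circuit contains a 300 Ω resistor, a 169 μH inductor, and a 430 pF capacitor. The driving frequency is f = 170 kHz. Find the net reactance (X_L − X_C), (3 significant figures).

ω = 2πf = 1.068e+06 rad/s
X_L = ωL = 181 Ω
X_C = 1/(ωC) = 2180 Ω
X = 181 − 2180 = -2000 Ω

-2000 Ω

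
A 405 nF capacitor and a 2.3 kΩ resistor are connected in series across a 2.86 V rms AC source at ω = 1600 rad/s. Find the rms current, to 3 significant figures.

1.03 mA

X_C = 1/(ωC) = 1540 Ω
Z = 2300 − j1540 Ω
|Z| = √(2300² + 1540²) = 2770 Ω
I = V/|Z| = 2.86/2770 = 1.03 mA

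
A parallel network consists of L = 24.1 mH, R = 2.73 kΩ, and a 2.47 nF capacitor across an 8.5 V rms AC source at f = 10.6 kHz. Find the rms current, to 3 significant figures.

4.99 mA

ω = 2πf = 66600 rad/s
X_L = ωL = 1610 Ω
X_C = 1/(ωC) = 6080 Ω
Parallel: admittances add. Y = 1/R + 1/(jωL) + jωC
Y = (0.000366 − j0.000459) S
|Y| = 0.000587 S → |Z| = 1/|Y| = 1700 Ω, ∠Z = −∠Y = 51.4°
I = V/|Z| = 8.5/1700 = 4.99 mA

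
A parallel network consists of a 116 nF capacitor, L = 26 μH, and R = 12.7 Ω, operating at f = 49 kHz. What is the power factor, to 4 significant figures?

0.6617

ω = 2πf = 307900 rad/s
X_L = ωL = 8.005 Ω
X_C = 1/(ωC) = 28.00 Ω
Parallel: admittances add. Y = 1/R + 1/(jωL) + jωC
Y = (0.07874 − j0.08921) S
|Y| = 0.1190 S → |Z| = 1/|Y| = 8.404 Ω, ∠Z = −∠Y = 48.57°
cos φ = cos(48.57°) = 0.6617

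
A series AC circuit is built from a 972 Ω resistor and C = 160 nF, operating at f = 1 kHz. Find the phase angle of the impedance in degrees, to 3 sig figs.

-45.7°

ω = 2πf = 6283 rad/s
X_C = 1/(ωC) = 995 Ω
Z = 972 − j995 Ω
|Z| = √(972² + 995²) = 1390 Ω
∠Z = arctan(-995/972) = -45.7°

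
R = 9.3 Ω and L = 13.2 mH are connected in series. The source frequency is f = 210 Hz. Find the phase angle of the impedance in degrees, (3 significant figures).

ω = 2πf = 1319 rad/s
X_L = ωL = 17.4 Ω
Z = 9.30 + j17.4 Ω
|Z| = √(9.30² + 17.4²) = 19.7 Ω
∠Z = arctan(17.4/9.30) = 61.9°

61.9°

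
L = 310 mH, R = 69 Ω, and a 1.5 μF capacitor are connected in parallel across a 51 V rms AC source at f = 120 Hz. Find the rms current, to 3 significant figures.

756 mA

ω = 2πf = 754.0 rad/s
X_L = ωL = 234 Ω
X_C = 1/(ωC) = 884 Ω
Parallel: admittances add. Y = 1/R + 1/(jωL) + jωC
Y = (0.0145 − j0.00315) S
|Y| = 0.0148 S → |Z| = 1/|Y| = 67.4 Ω, ∠Z = −∠Y = 12.3°
I = V/|Z| = 51/67.4 = 756 mA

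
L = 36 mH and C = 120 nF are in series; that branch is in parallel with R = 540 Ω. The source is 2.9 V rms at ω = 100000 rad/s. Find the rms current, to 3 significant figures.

5.43 mA

X_L = ωL = 3600 Ω
X_C = 1/(ωC) = 83.3 Ω
Branch 1: Z₁ = R = 540 Ω
Branch 2 (series LC): Z₂ = j(X_L − X_C) = j3520 Ω
Parallel: Z = Z₁Z₂/(Z₁+Z₂), |Z| = 534 Ω, ∠Z = 8.73°
I = V/|Z| = 2.9/534 = 5.43 mA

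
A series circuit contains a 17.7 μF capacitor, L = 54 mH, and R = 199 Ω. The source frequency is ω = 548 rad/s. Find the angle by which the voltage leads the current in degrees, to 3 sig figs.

-20.3°

X_L = ωL = 29.6 Ω
X_C = 1/(ωC) = 103 Ω
Net reactance X = X_L − X_C = -73.5 Ω
Z = 199 − j73.5 Ω
|Z| = √(199² + 73.5²) = 212 Ω
∠Z = arctan(-73.5/199) = -20.3°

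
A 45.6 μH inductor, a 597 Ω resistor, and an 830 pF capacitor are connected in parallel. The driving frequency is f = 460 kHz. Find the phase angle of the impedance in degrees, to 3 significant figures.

72.1°

ω = 2πf = 2.89e+06 rad/s
X_L = ωL = 132 Ω
X_C = 1/(ωC) = 417 Ω
Parallel: admittances add. Y = 1/R + 1/(jωL) + jωC
Y = (0.00168 − j0.00519) S
|Y| = 0.00545 S → |Z| = 1/|Y| = 183 Ω, ∠Z = −∠Y = 72.1°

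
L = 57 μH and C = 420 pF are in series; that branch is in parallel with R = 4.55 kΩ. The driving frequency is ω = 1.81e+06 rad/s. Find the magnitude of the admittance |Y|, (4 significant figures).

853.7 μS

X_L = ωL = 103.2 Ω
X_C = 1/(ωC) = 1315 Ω
Branch 1: Z₁ = R = 4550 Ω
Branch 2 (series LC): Z₂ = j(X_L − X_C) = −j1212 Ω
Parallel: Z = Z₁Z₂/(Z₁+Z₂), |Z| = 1171 Ω, ∠Z = -75.08°
|Y| = 1/|Z| = 853.7 μS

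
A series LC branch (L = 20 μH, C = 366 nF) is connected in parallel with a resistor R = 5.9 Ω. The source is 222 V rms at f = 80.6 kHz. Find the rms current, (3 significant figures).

60.1 A

ω = 2πf = 506400 rad/s
X_L = ωL = 10.1 Ω
X_C = 1/(ωC) = 5.40 Ω
Branch 1: Z₁ = R = 5.90 Ω
Branch 2 (series LC): Z₂ = j(X_L − X_C) = j4.73 Ω
Parallel: Z = Z₁Z₂/(Z₁+Z₂), |Z| = 3.69 Ω, ∠Z = 51.3°
I = V/|Z| = 222/3.69 = 60.1 A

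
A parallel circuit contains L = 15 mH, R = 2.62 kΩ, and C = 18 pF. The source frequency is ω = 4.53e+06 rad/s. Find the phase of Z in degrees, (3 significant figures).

-9.93°

X_L = ωL = 68000 Ω
X_C = 1/(ωC) = 12300 Ω
Parallel: admittances add. Y = 1/R + 1/(jωL) + jωC
Y = (0.000382 + j6.68e-05) S
|Y| = 0.000387 S → |Z| = 1/|Y| = 2580 Ω, ∠Z = −∠Y = -9.93°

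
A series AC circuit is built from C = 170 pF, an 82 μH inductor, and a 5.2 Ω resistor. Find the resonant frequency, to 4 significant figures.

1.348 MHz

ω₀ = 1/√(LC) = 1/√(8.2e-05 × 1.7e-10) = 8.47e+06 rad/s
f₀ = ω₀/(2π) = 1.348 MHz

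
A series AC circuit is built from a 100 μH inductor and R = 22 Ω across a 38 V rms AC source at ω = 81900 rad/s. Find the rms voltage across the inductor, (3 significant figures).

13.3 V

X_L = ωL = 8.19 Ω
Z = 22.0 + j8.19 Ω
|Z| = √(22.0² + 8.19²) = 23.5 Ω
I = V/|Z| = 1.62 A
V_L = I·|Z_L| = 1.62 × 8.19 = 13.3 V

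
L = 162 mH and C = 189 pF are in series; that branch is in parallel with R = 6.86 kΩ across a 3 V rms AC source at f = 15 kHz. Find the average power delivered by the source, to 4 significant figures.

ω = 2πf = 94250 rad/s
X_L = ωL = 15270 Ω
X_C = 1/(ωC) = 56140 Ω
Branch 1: Z₁ = R = 6860 Ω
Branch 2 (series LC): Z₂ = j(X_L − X_C) = −j40870 Ω
Parallel: Z = Z₁Z₂/(Z₁+Z₂), |Z| = 6765 Ω, ∠Z = -9.528°
I = V/|Z| = 443.4 μA
P = VI cos φ = 3 × 0.0004434 × cos(-9.528°) = 1.312 mW

1.312 mW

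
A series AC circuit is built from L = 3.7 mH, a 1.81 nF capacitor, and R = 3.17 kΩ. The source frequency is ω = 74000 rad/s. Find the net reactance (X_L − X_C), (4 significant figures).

-7192 Ω

X_L = ωL = 273.8 Ω
X_C = 1/(ωC) = 7466 Ω
X = 273.8 − 7466 = -7192 Ω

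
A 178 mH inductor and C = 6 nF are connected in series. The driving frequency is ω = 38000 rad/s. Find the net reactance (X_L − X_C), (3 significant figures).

2380 Ω

X_L = ωL = 6760 Ω
X_C = 1/(ωC) = 4390 Ω
X = 6760 − 4390 = 2380 Ω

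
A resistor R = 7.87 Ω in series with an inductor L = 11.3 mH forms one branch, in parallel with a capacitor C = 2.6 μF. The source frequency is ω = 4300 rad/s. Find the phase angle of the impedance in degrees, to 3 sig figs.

69.9°

X_L = ωL = 48.6 Ω
X_C = 1/(ωC) = 89.4 Ω
Branch 1 (R+jX_L): Z₁ = 7.87 + j48.6 Ω, |Z₁| = 49.2 Ω
Branch 2 (−jX_C): Z₂ = −j89.4 Ω
Parallel: Z = Z₁Z₂/(Z₁+Z₂), |Z| = 106 Ω, ∠Z = 69.9°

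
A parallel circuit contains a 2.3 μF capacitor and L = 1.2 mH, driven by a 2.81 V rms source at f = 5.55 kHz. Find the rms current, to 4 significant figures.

158.2 mA

ω = 2πf = 34870 rad/s
X_L = ωL = 41.85 Ω
X_C = 1/(ωC) = 12.47 Ω
Parallel: admittances add. Y = 1/(jωL) + jωC
Y = (0 + j0.05631) S
|Y| = 0.05631 S → |Z| = 1/|Y| = 17.76 Ω, ∠Z = −∠Y = -90.00°
I = V/|Z| = 2.81/17.76 = 158.2 mA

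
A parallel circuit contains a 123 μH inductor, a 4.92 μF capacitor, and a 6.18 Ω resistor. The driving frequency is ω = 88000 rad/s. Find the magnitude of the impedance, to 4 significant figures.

2.652 Ω

X_L = ωL = 10.82 Ω
X_C = 1/(ωC) = 2.310 Ω
Parallel: admittances add. Y = 1/R + 1/(jωL) + jωC
Y = (0.1618 + j0.3406) S
|Y| = 0.3771 S → |Z| = 1/|Y| = 2.652 Ω, ∠Z = −∠Y = -64.59°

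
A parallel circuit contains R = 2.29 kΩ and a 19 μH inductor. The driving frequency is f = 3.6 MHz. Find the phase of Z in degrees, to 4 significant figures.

79.37°

ω = 2πf = 2.262e+07 rad/s
X_L = ωL = 429.8 Ω
Parallel: admittances add. Y = 1/R + 1/(jωL)
Y = (0.0004367 − j0.002327) S
|Y| = 0.002367 S → |Z| = 1/|Y| = 422.4 Ω, ∠Z = −∠Y = 79.37°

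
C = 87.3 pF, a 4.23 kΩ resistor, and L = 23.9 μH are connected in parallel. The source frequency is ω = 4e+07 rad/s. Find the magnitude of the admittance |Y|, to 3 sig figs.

2.46 mS

X_L = ωL = 956 Ω
X_C = 1/(ωC) = 286 Ω
Parallel: admittances add. Y = 1/R + 1/(jωL) + jωC
Y = (0.000236 + j0.00245) S
|Y| = 0.00246 S → |Z| = 1/|Y| = 407 Ω, ∠Z = −∠Y = -84.5°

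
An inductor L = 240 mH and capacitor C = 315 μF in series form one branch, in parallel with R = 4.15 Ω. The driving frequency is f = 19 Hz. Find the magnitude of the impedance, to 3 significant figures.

ω = 2πf = 119.4 rad/s
X_L = ωL = 28.7 Ω
X_C = 1/(ωC) = 26.6 Ω
Branch 1: Z₁ = R = 4.15 Ω
Branch 2 (series LC): Z₂ = j(X_L − X_C) = j2.06 Ω
Parallel: Z = Z₁Z₂/(Z₁+Z₂), |Z| = 1.84 Ω, ∠Z = 63.6°

1.84 Ω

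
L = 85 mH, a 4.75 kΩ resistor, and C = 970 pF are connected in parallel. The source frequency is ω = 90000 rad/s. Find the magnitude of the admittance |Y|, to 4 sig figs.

215.0 μS

X_L = ωL = 7650 Ω
X_C = 1/(ωC) = 11450 Ω
Parallel: admittances add. Y = 1/R + 1/(jωL) + jωC
Y = (0.0002105 − j4.342e-05) S
|Y| = 0.0002150 S → |Z| = 1/|Y| = 4652 Ω, ∠Z = −∠Y = 11.65°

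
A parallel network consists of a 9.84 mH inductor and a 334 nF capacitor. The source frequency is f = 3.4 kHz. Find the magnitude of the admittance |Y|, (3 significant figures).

2.38 mS

ω = 2πf = 21360 rad/s
X_L = ωL = 210 Ω
X_C = 1/(ωC) = 140 Ω
Parallel: admittances add. Y = 1/(jωL) + jωC
Y = (0 + j0.00238) S
|Y| = 0.00238 S → |Z| = 1/|Y| = 421 Ω, ∠Z = −∠Y = -90.0°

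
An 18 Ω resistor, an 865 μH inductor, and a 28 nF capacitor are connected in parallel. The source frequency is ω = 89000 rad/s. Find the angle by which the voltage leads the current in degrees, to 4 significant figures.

X_L = ωL = 76.98 Ω
X_C = 1/(ωC) = 401.3 Ω
Parallel: admittances add. Y = 1/R + 1/(jωL) + jωC
Y = (0.05556 − j0.01050) S
|Y| = 0.05654 S → |Z| = 1/|Y| = 17.69 Ω, ∠Z = −∠Y = 10.70°

10.70°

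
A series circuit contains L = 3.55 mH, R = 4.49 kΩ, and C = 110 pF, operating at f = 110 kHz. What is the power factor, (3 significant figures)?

0.387

ω = 2πf = 691200 rad/s
X_L = ωL = 2450 Ω
X_C = 1/(ωC) = 13200 Ω
Net reactance X = X_L − X_C = -10700 Ω
Z = 4490 − j10700 Ω
|Z| = √(4490² + 10700²) = 11600 Ω
∠Z = arctan(-10700/4490) = -67.2°
cos φ = cos(-67.2°) = 0.387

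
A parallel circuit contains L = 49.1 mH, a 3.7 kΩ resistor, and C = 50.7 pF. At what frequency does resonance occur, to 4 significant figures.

ω₀ = 1/√(LC) = 1/√(0.0491 × 5.07e-11) = 633800 rad/s
f₀ = ω₀/(2π) = 100.9 kHz

100.9 kHz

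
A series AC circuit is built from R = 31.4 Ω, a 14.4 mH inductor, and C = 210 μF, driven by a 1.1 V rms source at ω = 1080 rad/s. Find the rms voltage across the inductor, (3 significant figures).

X_L = ωL = 15.6 Ω
X_C = 1/(ωC) = 4.41 Ω
Net reactance X = X_L − X_C = 11.1 Ω
Z = 31.4 + j11.1 Ω
|Z| = √(31.4² + 11.1²) = 33.3 Ω
I = V/|Z| = 33.0 mA
V_L = I·|Z_L| = 0.0330 × 15.6 = 0.513 V

0.513 V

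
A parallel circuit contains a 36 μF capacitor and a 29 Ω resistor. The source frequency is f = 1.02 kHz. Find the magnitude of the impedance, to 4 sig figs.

ω = 2πf = 6409 rad/s
X_C = 1/(ωC) = 4.334 Ω
Parallel: admittances add. Y = 1/R + jωC
Y = (0.03448 + j0.2307) S
|Y| = 0.2333 S → |Z| = 1/|Y| = 4.287 Ω, ∠Z = −∠Y = -81.50°

4.287 Ω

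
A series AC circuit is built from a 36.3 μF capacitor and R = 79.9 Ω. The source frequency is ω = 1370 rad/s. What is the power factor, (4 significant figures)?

0.9698

X_C = 1/(ωC) = 20.11 Ω
Z = 79.90 − j20.11 Ω
|Z| = √(79.90² + 20.11²) = 82.39 Ω
∠Z = arctan(-20.11/79.90) = -14.13°
cos φ = cos(-14.13°) = 0.9698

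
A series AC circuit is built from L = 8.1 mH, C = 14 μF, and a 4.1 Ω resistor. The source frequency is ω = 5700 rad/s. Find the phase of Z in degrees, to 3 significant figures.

X_L = ωL = 46.2 Ω
X_C = 1/(ωC) = 12.5 Ω
Net reactance X = X_L − X_C = 33.6 Ω
Z = 4.10 + j33.6 Ω
|Z| = √(4.10² + 33.6²) = 33.9 Ω
∠Z = arctan(33.6/4.10) = 83.1°

83.1°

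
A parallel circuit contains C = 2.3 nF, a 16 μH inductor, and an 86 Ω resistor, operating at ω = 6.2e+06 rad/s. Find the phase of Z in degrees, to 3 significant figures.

-19.8°

X_L = ωL = 99.2 Ω
X_C = 1/(ωC) = 70.1 Ω
Parallel: admittances add. Y = 1/R + 1/(jωL) + jωC
Y = (0.0116 + j0.00418) S
|Y| = 0.0124 S → |Z| = 1/|Y| = 80.9 Ω, ∠Z = −∠Y = -19.8°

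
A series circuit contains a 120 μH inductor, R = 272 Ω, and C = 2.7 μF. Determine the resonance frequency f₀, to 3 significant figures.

8.84 kHz

ω₀ = 1/√(LC) = 1/√(0.00012 × 2.7e-06) = 55560 rad/s
f₀ = ω₀/(2π) = 8.84 kHz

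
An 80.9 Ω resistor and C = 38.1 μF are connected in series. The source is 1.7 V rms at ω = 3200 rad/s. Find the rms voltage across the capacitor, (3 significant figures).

X_C = 1/(ωC) = 8.20 Ω
Z = 80.9 − j8.20 Ω
|Z| = √(80.9² + 8.20²) = 81.3 Ω
I = V/|Z| = 20.9 mA
V_C = I·|Z_C| = 0.0209 × 8.20 = 0.171 V

0.171 V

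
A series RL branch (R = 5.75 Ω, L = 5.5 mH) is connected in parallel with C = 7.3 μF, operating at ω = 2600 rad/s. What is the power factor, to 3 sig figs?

0.506

X_L = ωL = 14.3 Ω
X_C = 1/(ωC) = 52.7 Ω
Branch 1 (R+jX_L): Z₁ = 5.75 + j14.3 Ω, |Z₁| = 15.4 Ω
Branch 2 (−jX_C): Z₂ = −j52.7 Ω
Parallel: Z = Z₁Z₂/(Z₁+Z₂), |Z| = 20.9 Ω, ∠Z = 59.6°
cos φ = cos(59.6°) = 0.506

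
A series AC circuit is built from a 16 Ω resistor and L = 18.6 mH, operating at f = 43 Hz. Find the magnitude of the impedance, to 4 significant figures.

16.77 Ω

ω = 2πf = 270.2 rad/s
X_L = ωL = 5.025 Ω
Z = 16.00 + j5.025 Ω
|Z| = √(16.00² + 5.025²) = 16.77 Ω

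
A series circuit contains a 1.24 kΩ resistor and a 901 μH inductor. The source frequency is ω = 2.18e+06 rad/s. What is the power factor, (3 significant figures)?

X_L = ωL = 1960 Ω
Z = 1240 + j1960 Ω
|Z| = √(1240² + 1960²) = 2320 Ω
∠Z = arctan(1960/1240) = 57.7°
cos φ = cos(57.7°) = 0.534

0.534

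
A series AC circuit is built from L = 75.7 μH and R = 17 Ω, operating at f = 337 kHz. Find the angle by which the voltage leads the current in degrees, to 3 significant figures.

ω = 2πf = 2.117e+06 rad/s
X_L = ωL = 160 Ω
Z = 17.0 + j160 Ω
|Z| = √(17.0² + 160²) = 161 Ω
∠Z = arctan(160/17.0) = 83.9°

83.9°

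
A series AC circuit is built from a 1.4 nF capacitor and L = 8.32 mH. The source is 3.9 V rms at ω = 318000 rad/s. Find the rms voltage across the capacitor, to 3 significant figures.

21.9 V

X_L = ωL = 2650 Ω
X_C = 1/(ωC) = 2250 Ω
Net reactance X = X_L − X_C = 400 Ω
Z = j400 Ω
|Z| = √(0² + 400²) = 400 Ω
I = V/|Z| = 9.76 mA
V_C = I·|Z_C| = 0.00976 × 2250 = 21.9 V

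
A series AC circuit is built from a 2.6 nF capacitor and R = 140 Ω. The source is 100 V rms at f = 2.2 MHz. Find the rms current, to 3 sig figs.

701 mA

ω = 2πf = 1.382e+07 rad/s
X_C = 1/(ωC) = 27.8 Ω
Z = 140 − j27.8 Ω
|Z| = √(140² + 27.8²) = 143 Ω
I = V/|Z| = 100/143 = 701 mA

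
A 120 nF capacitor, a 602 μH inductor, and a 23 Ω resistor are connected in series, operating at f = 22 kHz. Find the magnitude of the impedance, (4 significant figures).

ω = 2πf = 138200 rad/s
X_L = ωL = 83.21 Ω
X_C = 1/(ωC) = 60.29 Ω
Net reactance X = X_L − X_C = 22.93 Ω
Z = 23.00 + j22.93 Ω
|Z| = √(23.00² + 22.93²) = 32.48 Ω

32.48 Ω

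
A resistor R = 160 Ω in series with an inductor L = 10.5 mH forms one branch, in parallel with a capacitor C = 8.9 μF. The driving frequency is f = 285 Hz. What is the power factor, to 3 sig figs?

ω = 2πf = 1791 rad/s
X_L = ωL = 18.8 Ω
X_C = 1/(ωC) = 62.7 Ω
Branch 1 (R+jX_L): Z₁ = 160 + j18.8 Ω, |Z₁| = 161 Ω
Branch 2 (−jX_C): Z₂ = −j62.7 Ω
Parallel: Z = Z₁Z₂/(Z₁+Z₂), |Z| = 60.9 Ω, ∠Z = -67.9°
cos φ = cos(-67.9°) = 0.376

0.376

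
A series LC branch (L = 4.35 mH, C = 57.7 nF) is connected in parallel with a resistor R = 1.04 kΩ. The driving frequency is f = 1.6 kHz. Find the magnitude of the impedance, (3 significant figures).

ω = 2πf = 10050 rad/s
X_L = ωL = 43.7 Ω
X_C = 1/(ωC) = 1720 Ω
Branch 1: Z₁ = R = 1040 Ω
Branch 2 (series LC): Z₂ = j(X_L − X_C) = −j1680 Ω
Parallel: Z = Z₁Z₂/(Z₁+Z₂), |Z| = 884 Ω, ∠Z = -31.8°

884 Ω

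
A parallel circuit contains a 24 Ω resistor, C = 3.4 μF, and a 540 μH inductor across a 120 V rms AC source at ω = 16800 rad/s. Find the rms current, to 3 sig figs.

8.10 A

X_L = ωL = 9.07 Ω
X_C = 1/(ωC) = 17.5 Ω
Parallel: admittances add. Y = 1/R + 1/(jωL) + jωC
Y = (0.0417 − j0.0531) S
|Y| = 0.0675 S → |Z| = 1/|Y| = 14.8 Ω, ∠Z = −∠Y = 51.9°
I = V/|Z| = 120/14.8 = 8.10 A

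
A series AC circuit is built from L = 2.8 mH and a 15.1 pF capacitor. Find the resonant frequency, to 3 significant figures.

774 kHz

ω₀ = 1/√(LC) = 1/√(0.0028 × 1.51e-11) = 4.863e+06 rad/s
f₀ = ω₀/(2π) = 774 kHz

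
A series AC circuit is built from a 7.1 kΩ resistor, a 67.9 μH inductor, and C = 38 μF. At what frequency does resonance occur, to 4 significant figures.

ω₀ = 1/√(LC) = 1/√(6.79e-05 × 3.8e-05) = 19690 rad/s
f₀ = ω₀/(2π) = 3.133 kHz

3.133 kHz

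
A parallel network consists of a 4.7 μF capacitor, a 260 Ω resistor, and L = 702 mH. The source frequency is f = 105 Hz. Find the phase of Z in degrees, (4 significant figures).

-13.76°

ω = 2πf = 659.7 rad/s
X_L = ωL = 463.1 Ω
X_C = 1/(ωC) = 322.5 Ω
Parallel: admittances add. Y = 1/R + 1/(jωL) + jωC
Y = (0.003846 + j0.0009415) S
|Y| = 0.003960 S → |Z| = 1/|Y| = 252.5 Ω, ∠Z = −∠Y = -13.76°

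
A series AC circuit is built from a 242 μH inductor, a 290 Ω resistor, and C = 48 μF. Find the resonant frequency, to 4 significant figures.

1.477 kHz

ω₀ = 1/√(LC) = 1/√(0.000242 × 4.8e-05) = 9278 rad/s
f₀ = ω₀/(2π) = 1.477 kHz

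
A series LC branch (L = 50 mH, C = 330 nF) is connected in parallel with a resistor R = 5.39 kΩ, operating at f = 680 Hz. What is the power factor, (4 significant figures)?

0.09157

ω = 2πf = 4273 rad/s
X_L = ωL = 213.6 Ω
X_C = 1/(ωC) = 709.2 Ω
Branch 1: Z₁ = R = 5390 Ω
Branch 2 (series LC): Z₂ = j(X_L − X_C) = −j495.6 Ω
Parallel: Z = Z₁Z₂/(Z₁+Z₂), |Z| = 493.5 Ω, ∠Z = -84.75°
cos φ = cos(-84.75°) = 0.09157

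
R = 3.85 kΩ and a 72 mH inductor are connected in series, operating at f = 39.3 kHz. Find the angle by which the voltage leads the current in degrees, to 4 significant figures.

77.78°

ω = 2πf = 246900 rad/s
X_L = ωL = 17780 Ω
Z = 3850 + j17780 Ω
|Z| = √(3850² + 17780²) = 18190 Ω
∠Z = arctan(17780/3850) = 77.78°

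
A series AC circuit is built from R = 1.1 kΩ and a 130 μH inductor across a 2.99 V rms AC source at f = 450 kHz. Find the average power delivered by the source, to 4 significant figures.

7.311 mW

ω = 2πf = 2.827e+06 rad/s
X_L = ωL = 367.6 Ω
Z = 1100 + j367.6 Ω
|Z| = √(1100² + 367.6²) = 1160 Ω
∠Z = arctan(367.6/1100) = 18.48°
I = V/|Z| = 2.578 mA
P = VI cos φ = 2.99 × 0.002578 × cos(18.48°) = 7.311 mW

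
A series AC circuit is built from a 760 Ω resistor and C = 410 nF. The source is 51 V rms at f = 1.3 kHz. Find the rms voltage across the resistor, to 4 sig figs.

ω = 2πf = 8168 rad/s
X_C = 1/(ωC) = 298.6 Ω
Z = 760.0 − j298.6 Ω
|Z| = √(760.0² + 298.6²) = 816.6 Ω
I = V/|Z| = 62.46 mA
V_R = I·|Z_R| = 0.06246 × 760.0 = 47.47 V

47.47 V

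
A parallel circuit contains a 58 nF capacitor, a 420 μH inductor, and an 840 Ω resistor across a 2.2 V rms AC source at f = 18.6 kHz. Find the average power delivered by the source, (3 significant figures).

ω = 2πf = 116900 rad/s
X_L = ωL = 49.1 Ω
X_C = 1/(ωC) = 148 Ω
Parallel: admittances add. Y = 1/R + 1/(jωL) + jωC
Y = (0.00119 − j0.0136) S
|Y| = 0.0136 S → |Z| = 1/|Y| = 73.3 Ω, ∠Z = −∠Y = 85.0°
I = V/|Z| = 30.0 mA
P = VI cos φ = 2.2 × 0.0300 × cos(85.0°) = 5.76 mW

5.76 mW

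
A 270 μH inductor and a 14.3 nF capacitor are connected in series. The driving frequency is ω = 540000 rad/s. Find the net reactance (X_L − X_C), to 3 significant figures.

X_L = ωL = 146 Ω
X_C = 1/(ωC) = 130 Ω
X = 146 − 130 = 16.3 Ω

16.3 Ω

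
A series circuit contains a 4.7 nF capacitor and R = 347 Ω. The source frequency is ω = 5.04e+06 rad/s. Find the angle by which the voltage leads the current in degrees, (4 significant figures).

X_C = 1/(ωC) = 42.22 Ω
Z = 347.0 − j42.22 Ω
|Z| = √(347.0² + 42.22²) = 349.6 Ω
∠Z = arctan(-42.22/347.0) = -6.936°

-6.936°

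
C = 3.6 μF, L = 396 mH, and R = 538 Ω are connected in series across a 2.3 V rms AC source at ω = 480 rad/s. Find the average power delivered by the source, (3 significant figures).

X_L = ωL = 190 Ω
X_C = 1/(ωC) = 579 Ω
Net reactance X = X_L − X_C = -389 Ω
Z = 538 − j389 Ω
|Z| = √(538² + 389²) = 664 Ω
∠Z = arctan(-389/538) = -35.8°
I = V/|Z| = 3.47 mA
P = VI cos φ = 2.3 × 0.00347 × cos(-35.8°) = 6.46 mW

6.46 mW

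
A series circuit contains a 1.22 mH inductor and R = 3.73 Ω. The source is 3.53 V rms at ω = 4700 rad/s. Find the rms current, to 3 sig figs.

516 mA

X_L = ωL = 5.73 Ω
Z = 3.73 + j5.73 Ω
|Z| = √(3.73² + 5.73²) = 6.84 Ω
I = V/|Z| = 3.53/6.84 = 516 mA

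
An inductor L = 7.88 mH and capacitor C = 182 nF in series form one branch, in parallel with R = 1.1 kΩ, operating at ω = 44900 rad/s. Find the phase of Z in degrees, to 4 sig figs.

78.12°

X_L = ωL = 353.8 Ω
X_C = 1/(ωC) = 122.4 Ω
Branch 1: Z₁ = R = 1100 Ω
Branch 2 (series LC): Z₂ = j(X_L − X_C) = j231.4 Ω
Parallel: Z = Z₁Z₂/(Z₁+Z₂), |Z| = 226.5 Ω, ∠Z = 78.12°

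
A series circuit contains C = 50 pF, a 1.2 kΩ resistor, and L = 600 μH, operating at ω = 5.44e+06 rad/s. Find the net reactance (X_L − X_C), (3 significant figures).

X_L = ωL = 3260 Ω
X_C = 1/(ωC) = 3680 Ω
X = 3260 − 3680 = -412 Ω

-412 Ω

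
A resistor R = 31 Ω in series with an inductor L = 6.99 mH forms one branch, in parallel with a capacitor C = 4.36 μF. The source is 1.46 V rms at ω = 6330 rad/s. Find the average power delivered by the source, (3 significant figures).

X_L = ωL = 44.2 Ω
X_C = 1/(ωC) = 36.2 Ω
Branch 1 (R+jX_L): Z₁ = 31.0 + j44.2 Ω, |Z₁| = 54.0 Ω
Branch 2 (−jX_C): Z₂ = −j36.2 Ω
Parallel: Z = Z₁Z₂/(Z₁+Z₂), |Z| = 61.1 Ω, ∠Z = -49.5°
I = V/|Z| = 23.9 mA
P = VI cos φ = 1.46 × 0.0239 × cos(-49.5°) = 22.6 mW

22.6 mW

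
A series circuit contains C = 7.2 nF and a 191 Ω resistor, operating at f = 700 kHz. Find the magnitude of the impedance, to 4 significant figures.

193.6 Ω

ω = 2πf = 4.398e+06 rad/s
X_C = 1/(ωC) = 31.58 Ω
Z = 191.0 − j31.58 Ω
|Z| = √(191.0² + 31.58²) = 193.6 Ω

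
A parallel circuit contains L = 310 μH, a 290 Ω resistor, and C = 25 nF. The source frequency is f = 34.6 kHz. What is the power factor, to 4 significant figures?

ω = 2πf = 217400 rad/s
X_L = ωL = 67.39 Ω
X_C = 1/(ωC) = 184.0 Ω
Parallel: admittances add. Y = 1/R + 1/(jωL) + jωC
Y = (0.003448 − j0.009403) S
|Y| = 0.01002 S → |Z| = 1/|Y| = 99.84 Ω, ∠Z = −∠Y = 69.86°
cos φ = cos(69.86°) = 0.3443

0.3443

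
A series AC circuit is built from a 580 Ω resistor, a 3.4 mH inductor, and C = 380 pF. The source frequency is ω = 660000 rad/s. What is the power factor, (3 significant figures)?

X_L = ωL = 2240 Ω
X_C = 1/(ωC) = 3990 Ω
Net reactance X = X_L − X_C = -1740 Ω
Z = 580 − j1740 Ω
|Z| = √(580² + 1740²) = 1840 Ω
∠Z = arctan(-1740/580) = -71.6°
cos φ = cos(-71.6°) = 0.316

0.316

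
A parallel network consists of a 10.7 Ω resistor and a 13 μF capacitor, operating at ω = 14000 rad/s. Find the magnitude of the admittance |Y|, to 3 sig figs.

X_C = 1/(ωC) = 5.49 Ω
Parallel: admittances add. Y = 1/R + jωC
Y = (0.0935 + j0.182) S
|Y| = 0.205 S → |Z| = 1/|Y| = 4.89 Ω, ∠Z = −∠Y = -62.8°

205 mS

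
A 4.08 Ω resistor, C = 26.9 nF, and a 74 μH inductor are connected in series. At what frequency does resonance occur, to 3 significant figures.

ω₀ = 1/√(LC) = 1/√(7.4e-05 × 2.69e-08) = 708800 rad/s
f₀ = ω₀/(2π) = 113 kHz

113 kHz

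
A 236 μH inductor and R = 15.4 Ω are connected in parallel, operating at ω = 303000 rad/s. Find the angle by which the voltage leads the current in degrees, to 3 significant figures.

12.2°

X_L = ωL = 71.5 Ω
Parallel: admittances add. Y = 1/R + 1/(jωL)
Y = (0.0649 − j0.0140) S
|Y| = 0.0664 S → |Z| = 1/|Y| = 15.1 Ω, ∠Z = −∠Y = 12.2°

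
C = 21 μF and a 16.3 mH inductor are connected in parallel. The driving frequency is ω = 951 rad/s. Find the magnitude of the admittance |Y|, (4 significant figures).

44.54 mS

X_L = ωL = 15.50 Ω
X_C = 1/(ωC) = 50.07 Ω
Parallel: admittances add. Y = 1/(jωL) + jωC
Y = (0 − j0.04454) S
|Y| = 0.04454 S → |Z| = 1/|Y| = 22.45 Ω, ∠Z = −∠Y = 90.00°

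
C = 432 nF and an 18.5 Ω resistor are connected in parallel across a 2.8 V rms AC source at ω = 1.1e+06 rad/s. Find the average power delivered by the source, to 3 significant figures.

424 mW

X_C = 1/(ωC) = 2.10 Ω
Parallel: admittances add. Y = 1/R + jωC
Y = (0.0541 + j0.475) S
|Y| = 0.478 S → |Z| = 1/|Y| = 2.09 Ω, ∠Z = −∠Y = -83.5°
I = V/|Z| = 1.34 A
P = VI cos φ = 2.8 × 1.34 × cos(-83.5°) = 424 mW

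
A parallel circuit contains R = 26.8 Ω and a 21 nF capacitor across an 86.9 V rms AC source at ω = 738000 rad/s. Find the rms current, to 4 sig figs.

3.511 A

X_C = 1/(ωC) = 64.52 Ω
Parallel: admittances add. Y = 1/R + jωC
Y = (0.03731 + j0.01550) S
|Y| = 0.04040 S → |Z| = 1/|Y| = 24.75 Ω, ∠Z = −∠Y = -22.56°
I = V/|Z| = 86.9/24.75 = 3.511 A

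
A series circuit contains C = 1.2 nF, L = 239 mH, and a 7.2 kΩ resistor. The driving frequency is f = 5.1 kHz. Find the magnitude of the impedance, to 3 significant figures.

19700 Ω

ω = 2πf = 32040 rad/s
X_L = ωL = 7660 Ω
X_C = 1/(ωC) = 26000 Ω
Net reactance X = X_L − X_C = -18300 Ω
Z = 7200 − j18300 Ω
|Z| = √(7200² + 18300²) = 19700 Ω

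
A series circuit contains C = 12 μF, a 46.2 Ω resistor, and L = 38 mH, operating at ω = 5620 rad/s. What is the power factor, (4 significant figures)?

X_L = ωL = 213.6 Ω
X_C = 1/(ωC) = 14.83 Ω
Net reactance X = X_L − X_C = 198.7 Ω
Z = 46.20 + j198.7 Ω
|Z| = √(46.20² + 198.7²) = 204.0 Ω
∠Z = arctan(198.7/46.20) = 76.91°
cos φ = cos(76.91°) = 0.2264

0.2264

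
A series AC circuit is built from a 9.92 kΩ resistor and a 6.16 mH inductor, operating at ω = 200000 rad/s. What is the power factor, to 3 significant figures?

0.992

X_L = ωL = 1230 Ω
Z = 9920 + j1230 Ω
|Z| = √(9920² + 1230²) = 10000 Ω
∠Z = arctan(1230/9920) = 7.08°
cos φ = cos(7.08°) = 0.992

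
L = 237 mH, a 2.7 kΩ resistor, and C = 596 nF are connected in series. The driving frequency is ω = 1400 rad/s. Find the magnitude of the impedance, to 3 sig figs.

2840 Ω

X_L = ωL = 332 Ω
X_C = 1/(ωC) = 1200 Ω
Net reactance X = X_L − X_C = -867 Ω
Z = 2700 − j867 Ω
|Z| = √(2700² + 867²) = 2840 Ω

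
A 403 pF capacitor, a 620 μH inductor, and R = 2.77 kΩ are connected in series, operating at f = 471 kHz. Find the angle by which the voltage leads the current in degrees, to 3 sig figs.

ω = 2πf = 2.959e+06 rad/s
X_L = ωL = 1830 Ω
X_C = 1/(ωC) = 838 Ω
Net reactance X = X_L − X_C = 996 Ω
Z = 2770 + j996 Ω
|Z| = √(2770² + 996²) = 2940 Ω
∠Z = arctan(996/2770) = 19.8°

19.8°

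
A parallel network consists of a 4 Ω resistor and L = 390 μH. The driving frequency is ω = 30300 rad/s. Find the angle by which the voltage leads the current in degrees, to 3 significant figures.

18.7°

X_L = ωL = 11.8 Ω
Parallel: admittances add. Y = 1/R + 1/(jωL)
Y = (0.250 − j0.0846) S
|Y| = 0.264 S → |Z| = 1/|Y| = 3.79 Ω, ∠Z = −∠Y = 18.7°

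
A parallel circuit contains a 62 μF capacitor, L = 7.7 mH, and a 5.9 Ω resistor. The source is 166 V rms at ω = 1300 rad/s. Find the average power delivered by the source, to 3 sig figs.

4.67 kW

X_L = ωL = 10.0 Ω
X_C = 1/(ωC) = 12.4 Ω
Parallel: admittances add. Y = 1/R + 1/(jωL) + jωC
Y = (0.169 − j0.0193) S
|Y| = 0.171 S → |Z| = 1/|Y| = 5.86 Ω, ∠Z = −∠Y = 6.50°
I = V/|Z| = 28.3 A
P = VI cos φ = 166 × 28.3 × cos(6.50°) = 4.67 kW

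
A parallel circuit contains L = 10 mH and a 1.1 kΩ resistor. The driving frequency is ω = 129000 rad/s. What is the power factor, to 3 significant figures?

0.761

X_L = ωL = 1290 Ω
Parallel: admittances add. Y = 1/R + 1/(jωL)
Y = (0.000909 − j0.000775) S
|Y| = 0.00119 S → |Z| = 1/|Y| = 837 Ω, ∠Z = −∠Y = 40.5°
cos φ = cos(40.5°) = 0.761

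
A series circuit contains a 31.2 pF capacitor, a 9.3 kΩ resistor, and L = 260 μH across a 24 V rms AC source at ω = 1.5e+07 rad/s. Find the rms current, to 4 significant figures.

2.535 mA

X_L = ωL = 3900 Ω
X_C = 1/(ωC) = 2137 Ω
Net reactance X = X_L − X_C = 1763 Ω
Z = 9300 + j1763 Ω
|Z| = √(9300² + 1763²) = 9466 Ω
I = V/|Z| = 24/9466 = 2.535 mA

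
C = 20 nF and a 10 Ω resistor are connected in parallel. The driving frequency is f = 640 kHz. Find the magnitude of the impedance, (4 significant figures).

ω = 2πf = 4.021e+06 rad/s
X_C = 1/(ωC) = 12.43 Ω
Parallel: admittances add. Y = 1/R + jωC
Y = (0.1000 + j0.08042) S
|Y| = 0.1283 S → |Z| = 1/|Y| = 7.793 Ω, ∠Z = −∠Y = -38.81°

7.793 Ω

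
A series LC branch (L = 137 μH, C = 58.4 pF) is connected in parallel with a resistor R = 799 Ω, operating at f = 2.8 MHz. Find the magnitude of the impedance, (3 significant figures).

ω = 2πf = 1.759e+07 rad/s
X_L = ωL = 2410 Ω
X_C = 1/(ωC) = 973 Ω
Branch 1: Z₁ = R = 799 Ω
Branch 2 (series LC): Z₂ = j(X_L − X_C) = j1440 Ω
Parallel: Z = Z₁Z₂/(Z₁+Z₂), |Z| = 698 Ω, ∠Z = 29.1°

698 Ω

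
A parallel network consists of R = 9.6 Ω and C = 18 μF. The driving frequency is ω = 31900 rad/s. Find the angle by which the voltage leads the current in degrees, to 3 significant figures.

-79.7°

X_C = 1/(ωC) = 1.74 Ω
Parallel: admittances add. Y = 1/R + jωC
Y = (0.104 + j0.574) S
|Y| = 0.584 S → |Z| = 1/|Y| = 1.71 Ω, ∠Z = −∠Y = -79.7°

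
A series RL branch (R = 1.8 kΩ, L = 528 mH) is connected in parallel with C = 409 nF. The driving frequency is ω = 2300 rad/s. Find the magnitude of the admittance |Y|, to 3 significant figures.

783 μS

X_L = ωL = 1210 Ω
X_C = 1/(ωC) = 1060 Ω
Branch 1 (R+jX_L): Z₁ = 1800 + j1210 Ω, |Z₁| = 2170 Ω
Branch 2 (−jX_C): Z₂ = −j1060 Ω
Parallel: Z = Z₁Z₂/(Z₁+Z₂), |Z| = 1280 Ω, ∠Z = -60.8°
|Y| = 1/|Z| = 783 μS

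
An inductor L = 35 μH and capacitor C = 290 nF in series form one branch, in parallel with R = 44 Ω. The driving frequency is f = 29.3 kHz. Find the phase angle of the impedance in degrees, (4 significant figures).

ω = 2πf = 184100 rad/s
X_L = ωL = 6.443 Ω
X_C = 1/(ωC) = 18.73 Ω
Branch 1: Z₁ = R = 44.00 Ω
Branch 2 (series LC): Z₂ = j(X_L − X_C) = −j12.29 Ω
Parallel: Z = Z₁Z₂/(Z₁+Z₂), |Z| = 11.83 Ω, ∠Z = -74.40°

-74.40°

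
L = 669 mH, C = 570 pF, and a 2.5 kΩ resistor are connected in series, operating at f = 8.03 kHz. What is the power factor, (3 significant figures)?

ω = 2πf = 50450 rad/s
X_L = ωL = 33800 Ω
X_C = 1/(ωC) = 34800 Ω
Net reactance X = X_L − X_C = -1020 Ω
Z = 2500 − j1020 Ω
|Z| = √(2500² + 1020²) = 2700 Ω
∠Z = arctan(-1020/2500) = -22.2°
cos φ = cos(-22.2°) = 0.926

0.926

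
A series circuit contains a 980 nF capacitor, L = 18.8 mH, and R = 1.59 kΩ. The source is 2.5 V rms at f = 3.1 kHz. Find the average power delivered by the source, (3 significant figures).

3.78 mW

ω = 2πf = 19480 rad/s
X_L = ωL = 366 Ω
X_C = 1/(ωC) = 52.4 Ω
Net reactance X = X_L − X_C = 314 Ω
Z = 1590 + j314 Ω
|Z| = √(1590² + 314²) = 1620 Ω
∠Z = arctan(314/1590) = 11.2°
I = V/|Z| = 1.54 mA
P = VI cos φ = 2.5 × 0.00154 × cos(11.2°) = 3.78 mW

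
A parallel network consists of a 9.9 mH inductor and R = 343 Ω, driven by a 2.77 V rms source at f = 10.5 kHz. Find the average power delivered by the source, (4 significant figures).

22.37 mW

ω = 2πf = 65970 rad/s
X_L = ωL = 653.1 Ω
Parallel: admittances add. Y = 1/R + 1/(jωL)
Y = (0.002915 − j0.001531) S
|Y| = 0.003293 S → |Z| = 1/|Y| = 303.7 Ω, ∠Z = −∠Y = 27.71°
I = V/|Z| = 9.122 mA
P = VI cos φ = 2.77 × 0.009122 × cos(27.71°) = 22.37 mW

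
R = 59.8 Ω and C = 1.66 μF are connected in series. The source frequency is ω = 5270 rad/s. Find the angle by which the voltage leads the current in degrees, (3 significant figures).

-62.4°

X_C = 1/(ωC) = 114 Ω
Z = 59.8 − j114 Ω
|Z| = √(59.8² + 114²) = 129 Ω
∠Z = arctan(-114/59.8) = -62.4°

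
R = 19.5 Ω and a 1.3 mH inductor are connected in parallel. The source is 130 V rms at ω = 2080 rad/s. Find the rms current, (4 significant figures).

48.54 A

X_L = ωL = 2.704 Ω
Parallel: admittances add. Y = 1/R + 1/(jωL)
Y = (0.05128 − j0.3698) S
|Y| = 0.3734 S → |Z| = 1/|Y| = 2.678 Ω, ∠Z = −∠Y = 82.11°
I = V/|Z| = 130/2.678 = 48.54 A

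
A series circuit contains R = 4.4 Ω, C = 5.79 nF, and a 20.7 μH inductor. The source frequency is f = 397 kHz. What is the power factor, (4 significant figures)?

0.2425

ω = 2πf = 2.494e+06 rad/s
X_L = ωL = 51.63 Ω
X_C = 1/(ωC) = 69.24 Ω
Net reactance X = X_L − X_C = -17.60 Ω
Z = 4.400 − j17.60 Ω
|Z| = √(4.400² + 17.60²) = 18.15 Ω
∠Z = arctan(-17.60/4.400) = -75.97°
cos φ = cos(-75.97°) = 0.2425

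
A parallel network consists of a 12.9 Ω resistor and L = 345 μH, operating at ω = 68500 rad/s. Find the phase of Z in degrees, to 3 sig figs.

28.6°

X_L = ωL = 23.6 Ω
Parallel: admittances add. Y = 1/R + 1/(jωL)
Y = (0.0775 − j0.0423) S
|Y| = 0.0883 S → |Z| = 1/|Y| = 11.3 Ω, ∠Z = −∠Y = 28.6°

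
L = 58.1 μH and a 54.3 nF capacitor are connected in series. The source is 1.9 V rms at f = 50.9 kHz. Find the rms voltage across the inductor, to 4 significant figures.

ω = 2πf = 319800 rad/s
X_L = ωL = 18.58 Ω
X_C = 1/(ωC) = 57.58 Ω
Net reactance X = X_L − X_C = -39.00 Ω
Z = − j39.00 Ω
|Z| = √(0² + 39.00²) = 39.00 Ω
I = V/|Z| = 48.71 mA
V_L = I·|Z_L| = 0.04871 × 18.58 = 0.9052 V

0.9052 V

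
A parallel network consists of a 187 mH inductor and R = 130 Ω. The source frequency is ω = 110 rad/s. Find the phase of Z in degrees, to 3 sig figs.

X_L = ωL = 20.6 Ω
Parallel: admittances add. Y = 1/R + 1/(jωL)
Y = (0.00769 − j0.0486) S
|Y| = 0.0492 S → |Z| = 1/|Y| = 20.3 Ω, ∠Z = −∠Y = 81.0°

81.0°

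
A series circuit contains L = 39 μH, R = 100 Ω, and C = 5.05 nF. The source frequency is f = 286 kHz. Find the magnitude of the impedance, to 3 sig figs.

ω = 2πf = 1.797e+06 rad/s
X_L = ωL = 70.1 Ω
X_C = 1/(ωC) = 110 Ω
Net reactance X = X_L − X_C = -40.1 Ω
Z = 100 − j40.1 Ω
|Z| = √(100² + 40.1²) = 108 Ω

108 Ω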